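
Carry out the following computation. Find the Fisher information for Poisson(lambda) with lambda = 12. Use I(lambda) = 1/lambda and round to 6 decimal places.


Fisher information for Poisson: I(lambda) = 1/lambda.
lambda = 12.
I(lambda) = 1/12 = 0.083333

0.083333


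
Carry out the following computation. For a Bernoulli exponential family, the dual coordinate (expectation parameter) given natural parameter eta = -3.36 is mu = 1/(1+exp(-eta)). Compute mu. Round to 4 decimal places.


Dual coordinate (expectation parameter) for Bernoulli:
mu = 1/(1+exp(-eta)).
eta = -3.36.
exp(-eta) = exp(3.36) = 28.789191.
mu = 1/(1+28.789191) = 0.0336

0.0336


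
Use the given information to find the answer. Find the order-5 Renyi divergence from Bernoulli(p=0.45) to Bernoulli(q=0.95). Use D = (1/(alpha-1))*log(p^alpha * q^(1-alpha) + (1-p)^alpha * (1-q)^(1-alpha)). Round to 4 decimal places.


Renyi divergence of order alpha between Bernoulli distributions:
D = (1/(alpha-1))*log(p^alpha * q^(1-alpha) + (1-p)^alpha * (1-q)^(1-alpha)).
alpha = 5, p = 0.45, q = 0.95.
p^alpha * q^(1-alpha) = 0.45^5 * 0.95^-4 = 0.022655.
(1-p)^alpha * (1-q)^(1-alpha) = 0.55^5 * 0.05^-4 = 8052.55.
sum = 0.022655 + 8052.55 = 8052.572655.
D = (1/4)*log(8052.572655) = 2.2484

2.2484


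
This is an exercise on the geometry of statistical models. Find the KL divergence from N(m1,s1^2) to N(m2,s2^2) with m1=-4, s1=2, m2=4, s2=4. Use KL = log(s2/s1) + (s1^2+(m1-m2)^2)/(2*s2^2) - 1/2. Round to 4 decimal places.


KL divergence between normal distributions:
KL = log(s2/s1) + (s1^2 + (m1-m2)^2)/(2*s2^2) - 1/2.
log(4/2) = 0.693147.
(2^2 + (-4-4)^2)/(2*4^2) = (4 + 64)/32 = 2.125.
KL = 0.693147 + 2.125 - 0.5 = 2.3181

2.3181


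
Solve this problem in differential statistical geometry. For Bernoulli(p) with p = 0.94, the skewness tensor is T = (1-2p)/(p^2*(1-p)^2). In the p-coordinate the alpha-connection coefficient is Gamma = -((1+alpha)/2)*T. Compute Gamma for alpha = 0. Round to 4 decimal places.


Skewness (Amari-Chentsov) tensor: T = (1-2p)/(p^2*(1-p)^2).
p = 0.94, 1-2p = -0.88, p^2 = 0.8836, (1-p)^2 = 0.0036.
T = -0.88/(0.8836 * 0.0036) = -276.646044.
In the p-coordinate, Gamma^(alpha) = Gamma^(0) - (alpha/2)*T with Gamma^(0) = (1/2)*g'(p) = -T/2,
so Gamma^(alpha) = -((1+alpha)/2)*T.
alpha = 0, -(1+alpha)/2 = -0.5.
Gamma = -0.5 * -276.646044 = 138.3230

138.3230


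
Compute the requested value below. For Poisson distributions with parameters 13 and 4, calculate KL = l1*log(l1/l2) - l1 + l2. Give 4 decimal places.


KL divergence for Poisson:
KL = l1*log(l1/l2) - l1 + l2.
l1 = 13, l2 = 4.
log(13/4) = 1.178655.
l1*log(l1/l2) = 13 * 1.178655 = 15.322515.
KL = 15.322515 - 13 + 4 = 6.3225

6.3225


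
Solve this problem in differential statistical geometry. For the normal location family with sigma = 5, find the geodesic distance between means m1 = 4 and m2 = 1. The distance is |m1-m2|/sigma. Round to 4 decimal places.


On the fixed-variance normal subfamily, geodesic distance = |m1-m2|/sigma.
|4 - 1| = 3.
sigma = 5.
d = 3/5 = 0.6000

0.6000


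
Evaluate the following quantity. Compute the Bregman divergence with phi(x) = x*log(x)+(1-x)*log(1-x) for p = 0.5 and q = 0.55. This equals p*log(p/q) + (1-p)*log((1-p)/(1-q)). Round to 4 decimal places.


Bregman divergence with negative entropy generator:
D = p*log(p/q) + (1-p)*log((1-p)/(1-q)).
p = 0.5, q = 0.55.
p*log(p/q) = 0.5*log(0.5/0.55) = -0.047655.
(1-p)*log((1-p)/(1-q)) = 0.5*log(0.5/0.45) = 0.05268.
D = -0.047655 + 0.05268 = 0.0050

0.0050


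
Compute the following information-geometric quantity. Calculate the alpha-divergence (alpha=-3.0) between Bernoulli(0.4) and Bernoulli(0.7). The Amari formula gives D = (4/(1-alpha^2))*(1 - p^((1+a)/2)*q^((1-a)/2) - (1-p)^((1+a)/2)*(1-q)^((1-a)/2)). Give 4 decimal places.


Amari alpha-divergence:
D = (4/(1-alpha^2))*(1 - p^((1+a)/2)*q^((1-a)/2) - (1-p)^((1+a)/2)*(1-q)^((1-a)/2)).
alpha = -3.0, p = 0.4, q = 0.7.
e1 = (1+alpha)/2 = -1.0, e2 = (1-alpha)/2 = 2.0.
t1 = p^e1 * q^e2 = 0.4^-1.0 * 0.7^2.0 = 1.225.
t2 = (1-p)^e1 * (1-q)^e2 = 0.6^-1.0 * 0.3^2.0 = 0.15.
4/(1-alpha^2) = -0.5.
D = -0.5*(1 - 1.225 - 0.15) = 0.1875

0.1875


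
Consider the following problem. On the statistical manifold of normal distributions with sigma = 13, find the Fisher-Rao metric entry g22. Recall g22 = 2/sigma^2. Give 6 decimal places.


For the 2-parameter normal family, the Fisher metric has:
  g11 = 1/sigma^2, g22 = 2/sigma^2.
sigma = 13, sigma^2 = 169.
g22 = 0.011834

0.011834


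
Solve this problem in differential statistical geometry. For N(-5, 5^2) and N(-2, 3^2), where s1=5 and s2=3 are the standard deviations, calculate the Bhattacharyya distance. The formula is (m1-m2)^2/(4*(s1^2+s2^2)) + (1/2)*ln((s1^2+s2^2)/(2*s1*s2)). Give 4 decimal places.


Bhattacharyya distance between two Gaussians:
DB = (m1-m2)^2/(4*(s1^2+s2^2)) + (1/2)*ln((s1^2+s2^2)/(2*s1*s2)).
(m1-m2)^2 = (-3)^2 = 9.
s1^2+s2^2 = 25 + 9 = 34.
term1 = 9/136 = 0.066176.
term2 = 0.5*ln(34/30.0) = 0.062582.
DB = 0.066176 + 0.062582 = 0.1288

0.1288


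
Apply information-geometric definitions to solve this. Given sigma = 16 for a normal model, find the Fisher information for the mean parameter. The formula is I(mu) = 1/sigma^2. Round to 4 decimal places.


The Fisher information for the mean of a normal distribution is I(mu) = 1/sigma^2.
sigma = 16, so sigma^2 = 256.
I(mu) = 1/256 = 0.0039

0.0039


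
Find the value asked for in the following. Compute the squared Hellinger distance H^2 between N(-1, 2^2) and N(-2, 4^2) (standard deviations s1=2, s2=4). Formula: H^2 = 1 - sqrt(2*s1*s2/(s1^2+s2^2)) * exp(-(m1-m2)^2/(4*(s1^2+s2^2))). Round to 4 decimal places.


Squared Hellinger distance for Gaussians:
H^2 = 1 - sqrt(2*s1*s2/(s1^2+s2^2)) * exp(-(m1-m2)^2/(4*(s1^2+s2^2))).
s1^2 = 4, s2^2 = 16, s1^2+s2^2 = 20.
sqrt(2*2*4/(20)) = 0.894427.
(m1-m2)^2 = (1)^2 = 1.
exp(-1/(4*20)) = exp(-0.0125) = 0.987578.
H^2 = 1 - 0.894427*0.987578 = 0.1167

0.1167


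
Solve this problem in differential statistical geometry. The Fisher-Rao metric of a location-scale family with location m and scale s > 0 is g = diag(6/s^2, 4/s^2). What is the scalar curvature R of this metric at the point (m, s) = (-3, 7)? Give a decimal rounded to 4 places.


The metric has the form g = (A dm^2 + B ds^2)/s^2 with A = 6, B = 4.
Substitute u = sqrt(A/B)*m: g = B*(du^2 + ds^2)/s^2, i.e. B times the
Poincare upper half-plane metric, which has constant Gaussian curvature -1.
Scaling a 2D metric by a constant c divides the Gaussian curvature by c,
so K = -1/B = -1/(4) = -0.2500 everywhere (the point (m, s) = (-3, 7) is irrelevant:
the curvature is constant).
Scalar curvature in dimension 2: R = 2K = -2/(4) = -0.5000.

-0.5000


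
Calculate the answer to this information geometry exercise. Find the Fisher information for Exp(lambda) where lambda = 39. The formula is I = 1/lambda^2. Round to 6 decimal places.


Fisher information for exponential: I(lambda) = 1/lambda^2.
lambda = 39, lambda^2 = 1521.
I = 1/1521 = 0.000657

0.000657


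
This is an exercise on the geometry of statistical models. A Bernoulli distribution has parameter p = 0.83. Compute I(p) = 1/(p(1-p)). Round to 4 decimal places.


For Bernoulli(p), Fisher information is I(p) = 1/(p*(1-p)).
p = 0.83, 1-p = 0.17.
p*(1-p) = 0.1411.
I(p) = 1/0.1411 = 7.0872

7.0872


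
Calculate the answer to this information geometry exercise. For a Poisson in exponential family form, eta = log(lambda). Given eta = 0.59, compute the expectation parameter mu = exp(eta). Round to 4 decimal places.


Expectation parameter for Poisson exponential family:
mu = exp(eta).
eta = 0.59.
mu = exp(0.59) = 1.8040

1.8040


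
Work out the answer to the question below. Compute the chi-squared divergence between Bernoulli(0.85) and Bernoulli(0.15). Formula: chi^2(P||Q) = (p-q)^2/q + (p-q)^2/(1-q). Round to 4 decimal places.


Chi-squared divergence between Bernoulli distributions:
chi^2 = (p-q)^2/q + (p-q)^2/(1-q).
p = 0.85, q = 0.15, p-q = 0.7.
(p-q)^2 = 0.49.
term1 = 0.49/0.15 = 3.266667.
term2 = 0.49/0.85 = 0.576471.
chi^2 = 3.266667 + 0.576471 = 3.8431

3.8431


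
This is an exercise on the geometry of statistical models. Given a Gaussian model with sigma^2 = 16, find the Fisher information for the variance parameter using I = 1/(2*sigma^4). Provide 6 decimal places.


Fisher information for variance: I(sigma^2) = 1/(2*sigma^4).
sigma^2 = 16, so sigma^4 = 256.
I = 1/(2*256) = 1/512 = 0.001953

0.001953


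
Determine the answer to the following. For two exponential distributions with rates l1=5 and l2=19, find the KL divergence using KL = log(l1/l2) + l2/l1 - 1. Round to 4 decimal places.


KL divergence for exponential family:
KL = log(l1/l2) + l2/l1 - 1.
log(5/19) = -1.335001.
19/5 = 3.8.
KL = -1.335001 + 3.8 - 1 = 1.4650

1.4650


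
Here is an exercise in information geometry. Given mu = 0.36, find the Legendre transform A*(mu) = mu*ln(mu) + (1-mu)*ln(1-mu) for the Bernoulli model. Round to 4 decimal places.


Legendre transform for Bernoulli:
A*(mu) = mu*log(mu) + (1-mu)*log(1-mu).
mu = 0.36, 1-mu = 0.64.
mu*log(mu) = 0.36*log(0.36) = -0.367794.
(1-mu)*log(1-mu) = 0.64*log(0.64) = -0.285624.
A* = -0.367794 + -0.285624 = -0.6534

-0.6534


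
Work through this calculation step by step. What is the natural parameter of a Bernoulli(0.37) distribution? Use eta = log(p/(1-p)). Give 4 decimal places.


Natural parameter for Bernoulli: eta = log(p/(1-p)).
p = 0.37, 1-p = 0.63.
p/(1-p) = 0.587302.
eta = log(0.587302) = -0.5322

-0.5322


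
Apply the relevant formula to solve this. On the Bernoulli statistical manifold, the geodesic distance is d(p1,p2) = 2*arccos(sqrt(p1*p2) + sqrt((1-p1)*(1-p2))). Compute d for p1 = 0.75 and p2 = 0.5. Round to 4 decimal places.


Geodesic distance on Bernoulli manifold:
d(p1,p2) = 2*arccos(sqrt(p1*p2) + sqrt((1-p1)*(1-p2))).
sqrt(p1*p2) = sqrt(0.75*0.5) = 0.612372.
sqrt((1-p1)*(1-p2)) = sqrt(0.25*0.5) = 0.353553.
arg = 0.612372 + 0.353553 = 0.965926.
d = 2*arccos(0.965926) = 0.5236

0.5236


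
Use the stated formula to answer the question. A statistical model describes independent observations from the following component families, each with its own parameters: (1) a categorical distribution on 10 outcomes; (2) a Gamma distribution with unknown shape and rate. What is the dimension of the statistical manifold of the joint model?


The dimension of a statistical manifold equals the number of free
(independent) real parameters of the model. For a product of independent
blocks the parameter counts add.
- categorical on 10 outcomes (probabilities sum to 1): 10-1 = 9.
- Gamma (shape, rate): 2.
Total = 9 + 2 = 11.
Dimension = 11

11


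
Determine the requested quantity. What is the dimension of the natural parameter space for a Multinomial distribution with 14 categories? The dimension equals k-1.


Exponential family dimension calculation:
For Multinomial with k=14 categories, dim = k-1 = 13.

13


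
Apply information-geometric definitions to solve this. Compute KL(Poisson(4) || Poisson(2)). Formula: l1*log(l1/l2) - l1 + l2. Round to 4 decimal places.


KL divergence for Poisson:
KL = l1*log(l1/l2) - l1 + l2.
l1 = 4, l2 = 2.
log(4/2) = 0.693147.
l1*log(l1/l2) = 4 * 0.693147 = 2.772589.
KL = 2.772589 - 4 + 2 = 0.7726

0.7726


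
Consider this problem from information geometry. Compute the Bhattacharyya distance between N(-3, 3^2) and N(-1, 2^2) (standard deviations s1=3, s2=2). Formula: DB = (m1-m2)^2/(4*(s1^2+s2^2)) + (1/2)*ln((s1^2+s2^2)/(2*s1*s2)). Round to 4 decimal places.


Bhattacharyya distance between two Gaussians:
DB = (m1-m2)^2/(4*(s1^2+s2^2)) + (1/2)*ln((s1^2+s2^2)/(2*s1*s2)).
(m1-m2)^2 = (-2)^2 = 4.
s1^2+s2^2 = 9 + 4 = 13.
term1 = 4/52 = 0.076923.
term2 = 0.5*ln(13/12.0) = 0.040021.
DB = 0.076923 + 0.040021 = 0.1169

0.1169


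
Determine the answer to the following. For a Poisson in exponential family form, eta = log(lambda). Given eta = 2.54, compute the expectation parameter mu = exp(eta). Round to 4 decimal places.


Expectation parameter for Poisson exponential family:
mu = exp(eta).
eta = 2.54.
mu = exp(2.54) = 12.6797

12.6797


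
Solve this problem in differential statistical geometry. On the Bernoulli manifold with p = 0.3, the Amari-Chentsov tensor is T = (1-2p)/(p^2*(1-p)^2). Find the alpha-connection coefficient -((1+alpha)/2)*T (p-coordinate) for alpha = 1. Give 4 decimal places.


Skewness (Amari-Chentsov) tensor: T = (1-2p)/(p^2*(1-p)^2).
p = 0.3, 1-2p = 0.4, p^2 = 0.09, (1-p)^2 = 0.49.
T = 0.4/(0.09 * 0.49) = 9.070295.
In the p-coordinate, Gamma^(alpha) = Gamma^(0) - (alpha/2)*T with Gamma^(0) = (1/2)*g'(p) = -T/2,
so Gamma^(alpha) = -((1+alpha)/2)*T.
alpha = 1, -(1+alpha)/2 = -1.0.
Gamma = -1.0 * 9.070295 = -9.0703

-9.0703


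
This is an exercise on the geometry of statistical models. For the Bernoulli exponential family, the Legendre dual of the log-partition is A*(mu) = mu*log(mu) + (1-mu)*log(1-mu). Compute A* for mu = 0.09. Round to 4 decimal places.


Legendre transform for Bernoulli:
A*(mu) = mu*log(mu) + (1-mu)*log(1-mu).
mu = 0.09, 1-mu = 0.91.
mu*log(mu) = 0.09*log(0.09) = -0.216715.
(1-mu)*log(1-mu) = 0.91*log(0.91) = -0.085823.
A* = -0.216715 + -0.085823 = -0.3025

-0.3025


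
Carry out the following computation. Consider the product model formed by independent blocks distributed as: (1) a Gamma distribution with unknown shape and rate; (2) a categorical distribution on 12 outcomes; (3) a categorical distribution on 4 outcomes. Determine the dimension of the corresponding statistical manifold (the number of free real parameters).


The dimension of a statistical manifold equals the number of free
(independent) real parameters of the model. For a product of independent
blocks the parameter counts add.
- Gamma (shape, rate): 2.
- categorical on 12 outcomes (probabilities sum to 1): 12-1 = 11.
- categorical on 4 outcomes (probabilities sum to 1): 4-1 = 3.
Total = 2 + 11 + 3 = 16.
Dimension = 16

16


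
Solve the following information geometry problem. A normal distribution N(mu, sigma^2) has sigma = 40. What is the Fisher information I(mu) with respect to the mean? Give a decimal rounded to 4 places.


The Fisher information for the mean of a normal distribution is I(mu) = 1/sigma^2.
sigma = 40, so sigma^2 = 1600.
I(mu) = 1/1600 = 0.0006

0.0006


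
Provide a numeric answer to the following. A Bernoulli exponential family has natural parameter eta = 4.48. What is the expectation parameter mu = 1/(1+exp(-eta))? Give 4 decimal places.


Dual coordinate (expectation parameter) for Bernoulli:
mu = 1/(1+exp(-eta)).
eta = 4.48.
exp(-eta) = exp(-4.48) = 0.011333.
mu = 1/(1+0.011333) = 0.9888

0.9888


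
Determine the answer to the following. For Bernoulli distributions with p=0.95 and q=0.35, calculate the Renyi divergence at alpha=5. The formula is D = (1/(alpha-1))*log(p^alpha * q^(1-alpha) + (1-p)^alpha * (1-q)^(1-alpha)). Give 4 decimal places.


Renyi divergence of order alpha between Bernoulli distributions:
D = (1/(alpha-1))*log(p^alpha * q^(1-alpha) + (1-p)^alpha * (1-q)^(1-alpha)).
alpha = 5, p = 0.95, q = 0.35.
p^alpha * q^(1-alpha) = 0.95^5 * 0.35^-4 = 51.563911.
(1-p)^alpha * (1-q)^(1-alpha) = 0.05^5 * 0.65^-4 = 2e-06.
sum = 51.563911 + 2e-06 = 51.563913.
D = (1/4)*log(51.563913) = 0.9857

0.9857


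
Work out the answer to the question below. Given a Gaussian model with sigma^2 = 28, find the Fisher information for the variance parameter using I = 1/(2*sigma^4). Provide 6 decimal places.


Fisher information for variance: I(sigma^2) = 1/(2*sigma^4).
sigma^2 = 28, so sigma^4 = 784.
I = 1/(2*784) = 1/1568 = 0.000638

0.000638


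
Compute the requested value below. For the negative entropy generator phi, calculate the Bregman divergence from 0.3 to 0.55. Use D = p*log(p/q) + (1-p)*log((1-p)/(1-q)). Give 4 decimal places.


Bregman divergence with negative entropy generator:
D = p*log(p/q) + (1-p)*log((1-p)/(1-q)).
p = 0.3, q = 0.55.
p*log(p/q) = 0.3*log(0.3/0.55) = -0.181841.
(1-p)*log((1-p)/(1-q)) = 0.7*log(0.7/0.45) = 0.309283.
D = -0.181841 + 0.309283 = 0.1274

0.1274


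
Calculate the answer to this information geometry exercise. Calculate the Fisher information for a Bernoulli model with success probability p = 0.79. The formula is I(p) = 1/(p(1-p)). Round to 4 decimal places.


For Bernoulli(p), Fisher information is I(p) = 1/(p*(1-p)).
p = 0.79, 1-p = 0.21.
p*(1-p) = 0.1659.
I(p) = 1/0.1659 = 6.0277

6.0277


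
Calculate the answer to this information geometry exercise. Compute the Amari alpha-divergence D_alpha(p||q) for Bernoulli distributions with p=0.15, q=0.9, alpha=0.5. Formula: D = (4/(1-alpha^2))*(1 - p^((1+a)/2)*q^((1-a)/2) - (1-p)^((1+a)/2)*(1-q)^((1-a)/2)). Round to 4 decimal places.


Amari alpha-divergence:
D = (4/(1-alpha^2))*(1 - p^((1+a)/2)*q^((1-a)/2) - (1-p)^((1+a)/2)*(1-q)^((1-a)/2)).
alpha = 0.5, p = 0.15, q = 0.9.
e1 = (1+alpha)/2 = 0.75, e2 = (1-alpha)/2 = 0.25.
t1 = p^e1 * q^e2 = 0.15^0.75 * 0.9^0.25 = 0.234763.
t2 = (1-p)^e1 * (1-q)^e2 = 0.85^0.75 * 0.1^0.25 = 0.497811.
4/(1-alpha^2) = 5.333333.
D = 5.333333*(1 - 0.234763 - 0.497811) = 1.4263

1.4263


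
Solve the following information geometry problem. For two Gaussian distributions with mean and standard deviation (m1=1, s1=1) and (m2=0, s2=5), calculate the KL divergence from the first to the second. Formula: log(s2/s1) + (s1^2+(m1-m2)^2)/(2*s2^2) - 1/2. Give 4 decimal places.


KL divergence between normal distributions:
KL = log(s2/s1) + (s1^2 + (m1-m2)^2)/(2*s2^2) - 1/2.
log(5/1) = 1.609438.
(1^2 + (1-0)^2)/(2*5^2) = (1 + 1)/50 = 0.04.
KL = 1.609438 + 0.04 - 0.5 = 1.1494

1.1494


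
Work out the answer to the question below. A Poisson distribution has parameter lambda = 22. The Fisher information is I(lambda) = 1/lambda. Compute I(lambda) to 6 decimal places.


Fisher information for Poisson: I(lambda) = 1/lambda.
lambda = 22.
I(lambda) = 1/22 = 0.045455

0.045455


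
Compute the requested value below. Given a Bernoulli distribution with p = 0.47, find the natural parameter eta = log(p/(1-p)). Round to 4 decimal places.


Natural parameter for Bernoulli: eta = log(p/(1-p)).
p = 0.47, 1-p = 0.53.
p/(1-p) = 0.886792.
eta = log(0.886792) = -0.1201

-0.1201


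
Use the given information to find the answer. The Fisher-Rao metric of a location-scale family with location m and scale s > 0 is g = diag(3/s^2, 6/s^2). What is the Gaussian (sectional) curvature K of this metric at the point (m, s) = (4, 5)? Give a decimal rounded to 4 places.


The metric has the form g = (A dm^2 + B ds^2)/s^2 with A = 3, B = 6.
Substitute u = sqrt(A/B)*m: g = B*(du^2 + ds^2)/s^2, i.e. B times the
Poincare upper half-plane metric, which has constant Gaussian curvature -1.
Scaling a 2D metric by a constant c divides the Gaussian curvature by c,
so K = -1/B = -1/(6) = -0.1667 everywhere (the point (m, s) = (4, 5) is irrelevant:
the curvature is constant).
The requested Gaussian curvature is K = -0.1667.

-0.1667


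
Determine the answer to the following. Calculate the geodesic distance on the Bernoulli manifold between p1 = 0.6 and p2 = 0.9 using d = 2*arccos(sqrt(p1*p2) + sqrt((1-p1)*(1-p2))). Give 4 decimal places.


Geodesic distance on Bernoulli manifold:
d(p1,p2) = 2*arccos(sqrt(p1*p2) + sqrt((1-p1)*(1-p2))).
sqrt(p1*p2) = sqrt(0.6*0.9) = 0.734847.
sqrt((1-p1)*(1-p2)) = sqrt(0.4*0.1) = 0.2.
arg = 0.734847 + 0.2 = 0.934847.
d = 2*arccos(0.934847) = 0.7259

0.7259


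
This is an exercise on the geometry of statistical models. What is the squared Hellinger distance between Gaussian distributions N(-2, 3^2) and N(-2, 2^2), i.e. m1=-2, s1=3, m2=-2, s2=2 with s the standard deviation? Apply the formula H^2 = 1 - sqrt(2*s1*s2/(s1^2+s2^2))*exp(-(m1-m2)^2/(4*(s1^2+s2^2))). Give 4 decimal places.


Squared Hellinger distance for Gaussians:
H^2 = 1 - sqrt(2*s1*s2/(s1^2+s2^2)) * exp(-(m1-m2)^2/(4*(s1^2+s2^2))).
s1^2 = 9, s2^2 = 4, s1^2+s2^2 = 13.
sqrt(2*3*2/(13)) = 0.960769.
(m1-m2)^2 = (0)^2 = 0.
exp(-0/(4*13)) = exp(0.0) = 1.0.
H^2 = 1 - 0.960769*1.0 = 0.0392

0.0392


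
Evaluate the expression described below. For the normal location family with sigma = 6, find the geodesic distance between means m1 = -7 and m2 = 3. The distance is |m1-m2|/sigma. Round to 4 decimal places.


On the fixed-variance normal subfamily, geodesic distance = |m1-m2|/sigma.
|-7 - 3| = 10.
sigma = 6.
d = 10/6 = 1.6667

1.6667


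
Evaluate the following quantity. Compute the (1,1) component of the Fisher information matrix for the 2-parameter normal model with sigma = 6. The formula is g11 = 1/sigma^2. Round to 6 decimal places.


For the 2-parameter normal family, the Fisher metric has:
  g11 = 1/sigma^2, g22 = 2/sigma^2.
sigma = 6, sigma^2 = 36.
g11 = 0.027778

0.027778


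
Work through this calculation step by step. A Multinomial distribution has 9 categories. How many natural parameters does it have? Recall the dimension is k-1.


Exponential family dimension calculation:
For Multinomial with k=9 categories, dim = k-1 = 8.

8


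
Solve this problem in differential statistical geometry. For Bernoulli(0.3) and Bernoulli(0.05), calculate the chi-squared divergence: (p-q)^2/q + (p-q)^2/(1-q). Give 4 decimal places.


Chi-squared divergence between Bernoulli distributions:
chi^2 = (p-q)^2/q + (p-q)^2/(1-q).
p = 0.3, q = 0.05, p-q = 0.25.
(p-q)^2 = 0.0625.
term1 = 0.0625/0.05 = 1.25.
term2 = 0.0625/0.95 = 0.065789.
chi^2 = 1.25 + 0.065789 = 1.3158

1.3158


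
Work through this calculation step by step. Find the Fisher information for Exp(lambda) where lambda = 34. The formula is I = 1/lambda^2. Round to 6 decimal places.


Fisher information for exponential: I(lambda) = 1/lambda^2.
lambda = 34, lambda^2 = 1156.
I = 1/1156 = 0.000865

0.000865


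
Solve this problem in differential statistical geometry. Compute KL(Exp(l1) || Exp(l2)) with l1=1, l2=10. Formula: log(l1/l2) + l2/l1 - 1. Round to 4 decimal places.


KL divergence for exponential family:
KL = log(l1/l2) + l2/l1 - 1.
log(1/10) = -2.302585.
10/1 = 10.0.
KL = -2.302585 + 10.0 - 1 = 6.6974

6.6974


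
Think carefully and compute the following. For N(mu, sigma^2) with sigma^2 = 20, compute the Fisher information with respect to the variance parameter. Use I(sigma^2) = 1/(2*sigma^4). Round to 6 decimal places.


Fisher information for variance: I(sigma^2) = 1/(2*sigma^4).
sigma^2 = 20, so sigma^4 = 400.
I = 1/(2*400) = 1/800 = 0.001250

0.001250


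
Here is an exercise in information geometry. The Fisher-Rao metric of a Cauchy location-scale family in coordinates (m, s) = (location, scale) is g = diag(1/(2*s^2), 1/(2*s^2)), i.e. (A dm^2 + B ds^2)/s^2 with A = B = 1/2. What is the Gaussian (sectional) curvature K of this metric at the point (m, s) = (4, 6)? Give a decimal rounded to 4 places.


The metric has the form g = (A dm^2 + B ds^2)/s^2 with A = 1/2, B = 1/2.
Substitute u = sqrt(A/B)*m: g = B*(du^2 + ds^2)/s^2, i.e. B times the
Poincare upper half-plane metric, which has constant Gaussian curvature -1.
Scaling a 2D metric by a constant c divides the Gaussian curvature by c,
so K = -1/B = -1/(1/2) = -2.0000 everywhere (the point (m, s) = (4, 6) is irrelevant:
the curvature is constant).
The requested Gaussian curvature is K = -2.0000.

-2.0000


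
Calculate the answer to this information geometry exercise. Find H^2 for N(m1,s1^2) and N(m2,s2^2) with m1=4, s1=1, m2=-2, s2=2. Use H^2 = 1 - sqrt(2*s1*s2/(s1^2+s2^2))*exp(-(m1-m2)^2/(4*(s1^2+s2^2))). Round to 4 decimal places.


Squared Hellinger distance for Gaussians:
H^2 = 1 - sqrt(2*s1*s2/(s1^2+s2^2)) * exp(-(m1-m2)^2/(4*(s1^2+s2^2))).
s1^2 = 1, s2^2 = 4, s1^2+s2^2 = 5.
sqrt(2*1*2/(5)) = 0.894427.
(m1-m2)^2 = (6)^2 = 36.
exp(-36/(4*5)) = exp(-1.8) = 0.165299.
H^2 = 1 - 0.894427*0.165299 = 0.8522

0.8522


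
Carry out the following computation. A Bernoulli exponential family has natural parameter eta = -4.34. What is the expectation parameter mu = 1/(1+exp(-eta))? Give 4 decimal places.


Dual coordinate (expectation parameter) for Bernoulli:
mu = 1/(1+exp(-eta)).
eta = -4.34.
exp(-eta) = exp(4.34) = 76.707539.
mu = 1/(1+76.707539) = 0.0129

0.0129


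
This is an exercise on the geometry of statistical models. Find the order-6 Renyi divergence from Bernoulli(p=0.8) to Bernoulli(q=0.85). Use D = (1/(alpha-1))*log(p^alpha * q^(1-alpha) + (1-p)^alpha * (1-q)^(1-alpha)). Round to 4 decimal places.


Renyi divergence of order alpha between Bernoulli distributions:
D = (1/(alpha-1))*log(p^alpha * q^(1-alpha) + (1-p)^alpha * (1-q)^(1-alpha)).
alpha = 6, p = 0.8, q = 0.85.
p^alpha * q^(1-alpha) = 0.8^6 * 0.85^-5 = 0.590807.
(1-p)^alpha * (1-q)^(1-alpha) = 0.2^6 * 0.15^-5 = 0.842798.
sum = 0.590807 + 0.842798 = 1.433605.
D = (1/5)*log(1.433605) = 0.0720

0.0720


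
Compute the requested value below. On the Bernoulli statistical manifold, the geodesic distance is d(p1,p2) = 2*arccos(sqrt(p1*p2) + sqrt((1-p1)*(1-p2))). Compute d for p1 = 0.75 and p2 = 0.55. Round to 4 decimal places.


Geodesic distance on Bernoulli manifold:
d(p1,p2) = 2*arccos(sqrt(p1*p2) + sqrt((1-p1)*(1-p2))).
sqrt(p1*p2) = sqrt(0.75*0.55) = 0.642262.
sqrt((1-p1)*(1-p2)) = sqrt(0.25*0.45) = 0.33541.
arg = 0.642262 + 0.33541 = 0.977672.
d = 2*arccos(0.977672) = 0.4234

0.4234


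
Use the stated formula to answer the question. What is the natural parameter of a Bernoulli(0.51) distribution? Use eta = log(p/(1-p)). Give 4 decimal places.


Natural parameter for Bernoulli: eta = log(p/(1-p)).
p = 0.51, 1-p = 0.49.
p/(1-p) = 1.040816.
eta = log(1.040816) = 0.0400

0.0400


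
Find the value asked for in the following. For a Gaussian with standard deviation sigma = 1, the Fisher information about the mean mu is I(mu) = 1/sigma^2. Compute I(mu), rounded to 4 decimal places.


The Fisher information for the mean of a normal distribution is I(mu) = 1/sigma^2.
sigma = 1, so sigma^2 = 1.
I(mu) = 1/1 = 1.0000

1.0000


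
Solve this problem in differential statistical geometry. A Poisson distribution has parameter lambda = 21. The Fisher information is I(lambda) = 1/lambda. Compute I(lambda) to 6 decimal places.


Fisher information for Poisson: I(lambda) = 1/lambda.
lambda = 21.
I(lambda) = 1/21 = 0.047619

0.047619


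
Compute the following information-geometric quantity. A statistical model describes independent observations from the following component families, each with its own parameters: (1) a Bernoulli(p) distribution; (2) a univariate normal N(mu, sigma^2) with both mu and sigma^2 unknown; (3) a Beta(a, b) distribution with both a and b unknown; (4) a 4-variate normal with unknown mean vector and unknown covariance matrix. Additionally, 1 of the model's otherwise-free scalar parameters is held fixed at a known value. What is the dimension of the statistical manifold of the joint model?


The dimension of a statistical manifold equals the number of free
(independent) real parameters of the model. For a product of independent
blocks the parameter counts add.
- Bernoulli (p): 1.
- normal (mu, sigma^2): 2.
- Beta (a, b): 2.
- 4-variate normal: 4 (mean) + 4*5/2 = 10 (symmetric covariance) = 14.
Total = 1 + 2 + 2 + 14 = 19.
1 parameter(s) fixed at known values: 19 - 1 = 18.
Dimension = 18

18


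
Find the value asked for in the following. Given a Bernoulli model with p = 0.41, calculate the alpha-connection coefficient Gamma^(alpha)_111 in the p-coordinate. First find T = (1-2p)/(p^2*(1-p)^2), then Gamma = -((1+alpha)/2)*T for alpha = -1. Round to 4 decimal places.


Skewness (Amari-Chentsov) tensor: T = (1-2p)/(p^2*(1-p)^2).
p = 0.41, 1-2p = 0.18, p^2 = 0.1681, (1-p)^2 = 0.3481.
T = 0.18/(0.1681 * 0.3481) = 3.076102.
In the p-coordinate, Gamma^(alpha) = Gamma^(0) - (alpha/2)*T with Gamma^(0) = (1/2)*g'(p) = -T/2,
so Gamma^(alpha) = -((1+alpha)/2)*T.
alpha = -1, -(1+alpha)/2 = 0.0.
Gamma = 0.0 * 3.076102 = 0.0000

0.0000


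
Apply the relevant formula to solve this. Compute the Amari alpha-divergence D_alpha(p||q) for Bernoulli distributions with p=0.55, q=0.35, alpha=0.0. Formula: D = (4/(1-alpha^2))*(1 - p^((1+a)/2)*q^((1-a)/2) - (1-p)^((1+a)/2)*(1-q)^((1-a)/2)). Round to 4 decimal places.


Amari alpha-divergence:
D = (4/(1-alpha^2))*(1 - p^((1+a)/2)*q^((1-a)/2) - (1-p)^((1+a)/2)*(1-q)^((1-a)/2)).
alpha = 0.0, p = 0.55, q = 0.35.
e1 = (1+alpha)/2 = 0.5, e2 = (1-alpha)/2 = 0.5.
t1 = p^e1 * q^e2 = 0.55^0.5 * 0.35^0.5 = 0.438748.
t2 = (1-p)^e1 * (1-q)^e2 = 0.45^0.5 * 0.65^0.5 = 0.540833.
4/(1-alpha^2) = 4.0.
D = 4.0*(1 - 0.438748 - 0.540833) = 0.0817

0.0817


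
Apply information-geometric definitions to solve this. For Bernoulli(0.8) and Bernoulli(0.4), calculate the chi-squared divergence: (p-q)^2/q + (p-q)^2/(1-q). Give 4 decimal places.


Chi-squared divergence between Bernoulli distributions:
chi^2 = (p-q)^2/q + (p-q)^2/(1-q).
p = 0.8, q = 0.4, p-q = 0.4.
(p-q)^2 = 0.16.
term1 = 0.16/0.4 = 0.4.
term2 = 0.16/0.6 = 0.266667.
chi^2 = 0.4 + 0.266667 = 0.6667

0.6667


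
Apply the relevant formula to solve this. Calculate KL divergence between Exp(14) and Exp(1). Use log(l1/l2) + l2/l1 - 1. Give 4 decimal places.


KL divergence for exponential family:
KL = log(l1/l2) + l2/l1 - 1.
log(14/1) = 2.639057.
1/14 = 0.071429.
KL = 2.639057 + 0.071429 - 1 = 1.7105

1.7105


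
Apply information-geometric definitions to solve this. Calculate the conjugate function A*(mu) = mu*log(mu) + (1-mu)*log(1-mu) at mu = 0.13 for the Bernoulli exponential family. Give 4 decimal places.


Legendre transform for Bernoulli:
A*(mu) = mu*log(mu) + (1-mu)*log(1-mu).
mu = 0.13, 1-mu = 0.87.
mu*log(mu) = 0.13*log(0.13) = -0.265229.
(1-mu)*log(1-mu) = 0.87*log(0.87) = -0.121158.
A* = -0.265229 + -0.121158 = -0.3864

-0.3864


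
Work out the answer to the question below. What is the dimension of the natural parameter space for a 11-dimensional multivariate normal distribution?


Exponential family dimension calculation:
For 11-dim MVN: mean has 11 params, covariance has 11*12/2 = 66 unique entries.
Total dim = 11 + 66 = 77.

77


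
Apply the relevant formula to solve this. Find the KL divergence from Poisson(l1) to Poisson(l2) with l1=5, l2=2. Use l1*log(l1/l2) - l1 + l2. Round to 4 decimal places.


KL divergence for Poisson:
KL = l1*log(l1/l2) - l1 + l2.
l1 = 5, l2 = 2.
log(5/2) = 0.916291.
l1*log(l1/l2) = 5 * 0.916291 = 4.581454.
KL = 4.581454 - 5 + 2 = 1.5815

1.5815


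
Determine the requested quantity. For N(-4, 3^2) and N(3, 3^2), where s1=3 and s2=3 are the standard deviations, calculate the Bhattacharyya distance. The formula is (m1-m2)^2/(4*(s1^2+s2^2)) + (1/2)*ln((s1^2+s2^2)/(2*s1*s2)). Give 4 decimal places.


Bhattacharyya distance between two Gaussians:
DB = (m1-m2)^2/(4*(s1^2+s2^2)) + (1/2)*ln((s1^2+s2^2)/(2*s1*s2)).
(m1-m2)^2 = (-7)^2 = 49.
s1^2+s2^2 = 9 + 9 = 18.
term1 = 49/72 = 0.680556.
term2 = 0.5*ln(18/18.0) = 0.0.
DB = 0.680556 + 0.0 = 0.6806

0.6806


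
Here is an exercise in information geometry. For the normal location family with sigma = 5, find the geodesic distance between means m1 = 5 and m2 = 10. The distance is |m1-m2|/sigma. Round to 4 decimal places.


On the fixed-variance normal subfamily, geodesic distance = |m1-m2|/sigma.
|5 - 10| = 5.
sigma = 5.
d = 5/5 = 1.0000

1.0000


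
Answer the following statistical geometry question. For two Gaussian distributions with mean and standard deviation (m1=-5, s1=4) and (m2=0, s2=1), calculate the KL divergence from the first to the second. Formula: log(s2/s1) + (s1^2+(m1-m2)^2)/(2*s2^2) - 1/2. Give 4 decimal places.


KL divergence between normal distributions:
KL = log(s2/s1) + (s1^2 + (m1-m2)^2)/(2*s2^2) - 1/2.
log(1/4) = -1.386294.
(4^2 + (-5-0)^2)/(2*1^2) = (16 + 25)/2 = 20.5.
KL = -1.386294 + 20.5 - 0.5 = 18.6137

18.6137


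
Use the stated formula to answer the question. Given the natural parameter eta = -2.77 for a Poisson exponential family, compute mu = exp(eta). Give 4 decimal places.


Expectation parameter for Poisson exponential family:
mu = exp(eta).
eta = -2.77.
mu = exp(-2.77) = 0.0627

0.0627


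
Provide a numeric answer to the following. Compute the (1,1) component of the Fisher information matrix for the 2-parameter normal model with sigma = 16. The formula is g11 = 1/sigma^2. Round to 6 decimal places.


For the 2-parameter normal family, the Fisher metric has:
  g11 = 1/sigma^2, g22 = 2/sigma^2.
sigma = 16, sigma^2 = 256.
g11 = 0.003906

0.003906


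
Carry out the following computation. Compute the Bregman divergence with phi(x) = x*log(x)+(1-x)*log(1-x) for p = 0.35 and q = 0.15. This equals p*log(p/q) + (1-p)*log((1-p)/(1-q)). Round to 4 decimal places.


Bregman divergence with negative entropy generator:
D = p*log(p/q) + (1-p)*log((1-p)/(1-q)).
p = 0.35, q = 0.15.
p*log(p/q) = 0.35*log(0.35/0.15) = 0.296554.
(1-p)*log((1-p)/(1-q)) = 0.65*log(0.65/0.85) = -0.174372.
D = 0.296554 + -0.174372 = 0.1222

0.1222


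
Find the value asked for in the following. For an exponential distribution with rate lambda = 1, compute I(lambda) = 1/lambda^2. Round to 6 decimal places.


Fisher information for exponential: I(lambda) = 1/lambda^2.
lambda = 1, lambda^2 = 1.
I = 1/1 = 1.000000

1.000000


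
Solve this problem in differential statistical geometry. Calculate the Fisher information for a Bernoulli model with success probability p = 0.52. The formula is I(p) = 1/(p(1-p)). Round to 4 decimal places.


For Bernoulli(p), Fisher information is I(p) = 1/(p*(1-p)).
p = 0.52, 1-p = 0.48.
p*(1-p) = 0.2496.
I(p) = 1/0.2496 = 4.0064

4.0064


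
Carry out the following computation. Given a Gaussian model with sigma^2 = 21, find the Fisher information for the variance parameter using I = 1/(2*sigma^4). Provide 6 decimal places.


Fisher information for variance: I(sigma^2) = 1/(2*sigma^4).
sigma^2 = 21, so sigma^4 = 441.
I = 1/(2*441) = 1/882 = 0.001134

0.001134


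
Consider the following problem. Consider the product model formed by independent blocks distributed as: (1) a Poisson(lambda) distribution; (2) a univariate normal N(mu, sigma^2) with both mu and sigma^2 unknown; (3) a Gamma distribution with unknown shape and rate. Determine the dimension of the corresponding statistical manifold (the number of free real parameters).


The dimension of a statistical manifold equals the number of free
(independent) real parameters of the model. For a product of independent
blocks the parameter counts add.
- Poisson (lambda): 1.
- normal (mu, sigma^2): 2.
- Gamma (shape, rate): 2.
Total = 1 + 2 + 2 = 5.
Dimension = 5

5


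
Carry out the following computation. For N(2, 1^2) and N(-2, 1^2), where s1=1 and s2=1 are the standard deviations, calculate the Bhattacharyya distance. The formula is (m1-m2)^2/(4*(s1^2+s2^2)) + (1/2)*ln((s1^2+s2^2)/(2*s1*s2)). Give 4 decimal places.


Bhattacharyya distance between two Gaussians:
DB = (m1-m2)^2/(4*(s1^2+s2^2)) + (1/2)*ln((s1^2+s2^2)/(2*s1*s2)).
(m1-m2)^2 = (4)^2 = 16.
s1^2+s2^2 = 1 + 1 = 2.
term1 = 16/8 = 2.0.
term2 = 0.5*ln(2/2.0) = 0.0.
DB = 2.0 + 0.0 = 2.0000

2.0000


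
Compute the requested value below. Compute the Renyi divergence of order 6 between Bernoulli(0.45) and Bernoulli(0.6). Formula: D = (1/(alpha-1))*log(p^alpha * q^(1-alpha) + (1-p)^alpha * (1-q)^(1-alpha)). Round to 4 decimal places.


Renyi divergence of order alpha between Bernoulli distributions:
D = (1/(alpha-1))*log(p^alpha * q^(1-alpha) + (1-p)^alpha * (1-q)^(1-alpha)).
alpha = 6, p = 0.45, q = 0.6.
p^alpha * q^(1-alpha) = 0.45^6 * 0.6^-5 = 0.106787.
(1-p)^alpha * (1-q)^(1-alpha) = 0.55^6 * 0.4^-5 = 2.703188.
sum = 0.106787 + 2.703188 = 2.809975.
D = (1/5)*log(2.809975) = 0.2066

0.2066


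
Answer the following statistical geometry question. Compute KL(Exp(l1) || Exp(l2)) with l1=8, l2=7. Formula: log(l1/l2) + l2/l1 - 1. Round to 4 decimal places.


KL divergence for exponential family:
KL = log(l1/l2) + l2/l1 - 1.
log(8/7) = 0.133531.
7/8 = 0.875.
KL = 0.133531 + 0.875 - 1 = 0.0085

0.0085


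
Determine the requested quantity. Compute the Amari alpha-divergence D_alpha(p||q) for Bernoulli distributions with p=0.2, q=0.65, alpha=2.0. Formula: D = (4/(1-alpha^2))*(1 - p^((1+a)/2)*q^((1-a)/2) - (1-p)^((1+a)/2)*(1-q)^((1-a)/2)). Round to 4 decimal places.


Amari alpha-divergence:
D = (4/(1-alpha^2))*(1 - p^((1+a)/2)*q^((1-a)/2) - (1-p)^((1+a)/2)*(1-q)^((1-a)/2)).
alpha = 2.0, p = 0.2, q = 0.65.
e1 = (1+alpha)/2 = 1.5, e2 = (1-alpha)/2 = -0.5.
t1 = p^e1 * q^e2 = 0.2^1.5 * 0.65^-0.5 = 0.11094.
t2 = (1-p)^e1 * (1-q)^e2 = 0.8^1.5 * 0.35^-0.5 = 1.209486.
4/(1-alpha^2) = -1.333333.
D = -1.333333*(1 - 0.11094 - 1.209486) = 0.4272

0.4272


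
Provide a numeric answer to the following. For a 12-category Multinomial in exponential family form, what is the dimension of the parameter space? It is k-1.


Exponential family dimension calculation:
For Multinomial with k=12 categories, dim = k-1 = 11.

11


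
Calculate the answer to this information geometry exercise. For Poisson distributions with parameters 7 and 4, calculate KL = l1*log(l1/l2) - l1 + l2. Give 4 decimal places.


KL divergence for Poisson:
KL = l1*log(l1/l2) - l1 + l2.
l1 = 7, l2 = 4.
log(7/4) = 0.559616.
l1*log(l1/l2) = 7 * 0.559616 = 3.917311.
KL = 3.917311 - 7 + 4 = 0.9173

0.9173


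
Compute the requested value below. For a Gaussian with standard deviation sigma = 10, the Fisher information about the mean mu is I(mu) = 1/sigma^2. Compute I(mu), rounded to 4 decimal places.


The Fisher information for the mean of a normal distribution is I(mu) = 1/sigma^2.
sigma = 10, so sigma^2 = 100.
I(mu) = 1/100 = 0.0100

0.0100


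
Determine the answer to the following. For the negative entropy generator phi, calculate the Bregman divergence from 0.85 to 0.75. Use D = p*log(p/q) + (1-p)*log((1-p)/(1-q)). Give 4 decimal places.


Bregman divergence with negative entropy generator:
D = p*log(p/q) + (1-p)*log((1-p)/(1-q)).
p = 0.85, q = 0.75.
p*log(p/q) = 0.85*log(0.85/0.75) = 0.106389.
(1-p)*log((1-p)/(1-q)) = 0.15*log(0.15/0.25) = -0.076624.
D = 0.106389 + -0.076624 = 0.0298

0.0298


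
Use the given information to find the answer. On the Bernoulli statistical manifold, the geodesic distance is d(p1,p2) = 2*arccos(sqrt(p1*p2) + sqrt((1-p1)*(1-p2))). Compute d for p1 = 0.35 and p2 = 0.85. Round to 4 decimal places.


Geodesic distance on Bernoulli manifold:
d(p1,p2) = 2*arccos(sqrt(p1*p2) + sqrt((1-p1)*(1-p2))).
sqrt(p1*p2) = sqrt(0.35*0.85) = 0.545436.
sqrt((1-p1)*(1-p2)) = sqrt(0.65*0.15) = 0.31225.
arg = 0.545436 + 0.31225 = 0.857686.
d = 2*arccos(0.857686) = 1.0801

1.0801


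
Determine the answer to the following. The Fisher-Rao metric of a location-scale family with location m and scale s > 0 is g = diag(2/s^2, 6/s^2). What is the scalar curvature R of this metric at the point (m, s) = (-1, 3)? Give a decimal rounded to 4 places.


The metric has the form g = (A dm^2 + B ds^2)/s^2 with A = 2, B = 6.
Substitute u = sqrt(A/B)*m: g = B*(du^2 + ds^2)/s^2, i.e. B times the
Poincare upper half-plane metric, which has constant Gaussian curvature -1.
Scaling a 2D metric by a constant c divides the Gaussian curvature by c,
so K = -1/B = -1/(6) = -0.1667 everywhere (the point (m, s) = (-1, 3) is irrelevant:
the curvature is constant).
Scalar curvature in dimension 2: R = 2K = -2/(6) = -0.3333.

-0.3333


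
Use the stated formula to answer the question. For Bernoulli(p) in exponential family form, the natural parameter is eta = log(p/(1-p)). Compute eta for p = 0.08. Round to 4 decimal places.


Natural parameter for Bernoulli: eta = log(p/(1-p)).
p = 0.08, 1-p = 0.92.
p/(1-p) = 0.086957.
eta = log(0.086957) = -2.4423

-2.4423


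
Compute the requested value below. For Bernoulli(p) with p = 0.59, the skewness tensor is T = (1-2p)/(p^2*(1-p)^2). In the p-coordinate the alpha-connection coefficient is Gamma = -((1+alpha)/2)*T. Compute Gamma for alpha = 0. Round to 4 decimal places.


Skewness (Amari-Chentsov) tensor: T = (1-2p)/(p^2*(1-p)^2).
p = 0.59, 1-2p = -0.18, p^2 = 0.3481, (1-p)^2 = 0.1681.
T = -0.18/(0.3481 * 0.1681) = -3.076102.
In the p-coordinate, Gamma^(alpha) = Gamma^(0) - (alpha/2)*T with Gamma^(0) = (1/2)*g'(p) = -T/2,
so Gamma^(alpha) = -((1+alpha)/2)*T.
alpha = 0, -(1+alpha)/2 = -0.5.
Gamma = -0.5 * -3.076102 = 1.5381

1.5381
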